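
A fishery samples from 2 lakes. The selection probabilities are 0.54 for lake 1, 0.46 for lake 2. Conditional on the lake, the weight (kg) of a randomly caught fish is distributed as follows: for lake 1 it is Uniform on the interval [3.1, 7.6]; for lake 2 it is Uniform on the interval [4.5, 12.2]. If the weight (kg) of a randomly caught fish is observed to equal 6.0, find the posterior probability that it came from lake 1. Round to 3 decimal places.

Likelihoods f(6.0 | ·): 1: 0.222222; 2: 0.12987.
Posterior ∝ prior × likelihood. Numerator for 1: 0.54·0.222222 = 0.12.
Normalizing constant: 0.54·0.222222 + 0.46·0.12987 = 0.17974.
P(1 | observation) = 0.12 / 0.17974 = 0.66763.

0.668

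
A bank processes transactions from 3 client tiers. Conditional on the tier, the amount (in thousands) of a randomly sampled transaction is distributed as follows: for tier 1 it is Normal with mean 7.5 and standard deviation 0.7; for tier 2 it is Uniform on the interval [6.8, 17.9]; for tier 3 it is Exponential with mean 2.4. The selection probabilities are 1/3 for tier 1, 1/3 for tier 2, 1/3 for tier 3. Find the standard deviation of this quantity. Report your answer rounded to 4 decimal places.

4.6915

Per component, 1: μ=7.5, E[X²]=56.74; 2: μ=12.35, E[X²]=162.79; 3: μ=2.4, E[X²]=11.52.
E[X] = 0.333333·7.5 + 0.333333·12.35 + 0.333333·2.4 = 7.41667.
E[X²] = 0.333333·56.74 + 0.333333·162.79 + 0.333333·11.52 = 77.0167.
Var(X) = E[X²] − (E[X])² = 77.0167 − 55.0069 = 22.0097.
SD(X) = √22.0097 = 4.69145.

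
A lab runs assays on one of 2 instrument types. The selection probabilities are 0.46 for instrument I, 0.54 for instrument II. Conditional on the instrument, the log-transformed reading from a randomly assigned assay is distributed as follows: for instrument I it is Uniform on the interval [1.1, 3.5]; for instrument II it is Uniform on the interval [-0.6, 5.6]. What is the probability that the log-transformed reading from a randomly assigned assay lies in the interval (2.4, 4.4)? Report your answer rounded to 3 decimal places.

0.385

Conditional on each instrument, P(2.4 < X < 4.4): I: 0.458333; II: 0.322581.
By total probability, P(2.4 < X < 4.4) = 0.46·0.458333 + 0.54·0.322581 = 0.385027.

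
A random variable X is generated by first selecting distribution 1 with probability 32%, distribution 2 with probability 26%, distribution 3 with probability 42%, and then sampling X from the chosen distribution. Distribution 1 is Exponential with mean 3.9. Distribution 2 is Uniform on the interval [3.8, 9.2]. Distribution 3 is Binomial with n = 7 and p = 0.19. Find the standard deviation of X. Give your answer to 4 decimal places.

Per component, 1: μ=3.9, E[X²]=30.42; 2: μ=6.5, E[X²]=44.68; 3: μ=1.33, E[X²]=2.8462.
E[X] = 0.32·3.9 + 0.26·6.5 + 0.42·1.33 = 3.4966.
E[X²] = 0.32·30.42 + 0.26·44.68 + 0.42·2.8462 = 22.5466.
Var(X) = E[X²] − (E[X])² = 22.5466 − 12.2262 = 10.3204.
SD(X) = √10.3204 = 3.21254.

3.2125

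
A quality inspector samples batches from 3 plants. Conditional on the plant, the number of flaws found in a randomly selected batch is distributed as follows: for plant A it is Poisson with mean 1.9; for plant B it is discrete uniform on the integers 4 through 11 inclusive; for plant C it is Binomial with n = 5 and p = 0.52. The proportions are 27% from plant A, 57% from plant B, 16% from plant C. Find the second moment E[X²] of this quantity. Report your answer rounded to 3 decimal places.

37.824

For each component E[X²] = Var + (mean)², giving A: 5.51; B: 61.5; C: 8.008.
Overall E[X²] = 0.27·5.51 + 0.57·61.5 + 0.16·8.008 = 37.824.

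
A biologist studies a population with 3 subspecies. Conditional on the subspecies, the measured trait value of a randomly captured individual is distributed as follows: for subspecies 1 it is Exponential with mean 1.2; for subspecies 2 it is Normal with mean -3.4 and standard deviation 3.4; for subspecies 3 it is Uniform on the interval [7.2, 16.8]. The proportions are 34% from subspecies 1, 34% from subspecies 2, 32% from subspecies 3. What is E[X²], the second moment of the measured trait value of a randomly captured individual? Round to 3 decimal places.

57.378

For each component E[X²] = Var + (mean)², giving 1: 2.88; 2: 23.12; 3: 151.68.
Overall E[X²] = 0.34·2.88 + 0.34·23.12 + 0.32·151.68 = 57.3776.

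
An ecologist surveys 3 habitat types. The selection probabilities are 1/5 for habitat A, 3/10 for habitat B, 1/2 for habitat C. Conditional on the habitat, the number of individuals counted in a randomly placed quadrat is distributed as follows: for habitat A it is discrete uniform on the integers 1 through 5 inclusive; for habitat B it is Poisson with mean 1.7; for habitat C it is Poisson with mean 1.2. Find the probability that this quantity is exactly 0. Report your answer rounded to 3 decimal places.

0.205

Conditional on each habitat, P(X = 0): A: 0; B: 0.182684; C: 0.301194.
By total probability, P(X = 0) = 0.2·0 + 0.3·0.182684 + 0.5·0.301194 = 0.205402.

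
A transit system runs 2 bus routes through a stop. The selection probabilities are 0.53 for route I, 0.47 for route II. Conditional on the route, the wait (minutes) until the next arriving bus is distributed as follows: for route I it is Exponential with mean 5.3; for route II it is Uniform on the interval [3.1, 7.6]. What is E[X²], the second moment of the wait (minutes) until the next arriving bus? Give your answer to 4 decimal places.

For each component E[X²] = Var + (mean)², giving I: 56.18; II: 30.31.
Overall E[X²] = 0.53·56.18 + 0.47·30.31 = 44.0211.

44.0211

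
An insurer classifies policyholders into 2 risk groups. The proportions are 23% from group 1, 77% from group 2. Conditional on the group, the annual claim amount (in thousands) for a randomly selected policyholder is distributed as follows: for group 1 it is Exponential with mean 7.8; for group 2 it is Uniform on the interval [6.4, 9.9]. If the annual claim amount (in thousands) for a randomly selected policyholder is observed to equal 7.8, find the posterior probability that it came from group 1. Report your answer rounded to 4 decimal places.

0.0470

Likelihoods f(7.8 | ·): 1: 0.047164; 2: 0.285714.
Posterior ∝ prior × likelihood. Numerator for 1: 0.23·0.047164 = 0.0108477.
Normalizing constant: 0.23·0.047164 + 0.77·0.285714 = 0.230848.
P(1 | observation) = 0.0108477 / 0.230848 = 0.0469908.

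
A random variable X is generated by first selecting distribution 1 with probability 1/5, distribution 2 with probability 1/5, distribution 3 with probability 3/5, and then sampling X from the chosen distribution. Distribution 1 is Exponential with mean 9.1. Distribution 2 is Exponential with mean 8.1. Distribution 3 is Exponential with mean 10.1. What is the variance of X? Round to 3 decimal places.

91.530

Per component, 1: μ=9.1, E[X²]=165.62; 2: μ=8.1, E[X²]=131.22; 3: μ=10.1, E[X²]=204.02.
E[X] = 0.2·9.1 + 0.2·8.1 + 0.6·10.1 = 9.5.
E[X²] = 0.2·165.62 + 0.2·131.22 + 0.6·204.02 = 181.78.
Var(X) = E[X²] − (E[X])² = 181.78 − 90.25 = 91.53.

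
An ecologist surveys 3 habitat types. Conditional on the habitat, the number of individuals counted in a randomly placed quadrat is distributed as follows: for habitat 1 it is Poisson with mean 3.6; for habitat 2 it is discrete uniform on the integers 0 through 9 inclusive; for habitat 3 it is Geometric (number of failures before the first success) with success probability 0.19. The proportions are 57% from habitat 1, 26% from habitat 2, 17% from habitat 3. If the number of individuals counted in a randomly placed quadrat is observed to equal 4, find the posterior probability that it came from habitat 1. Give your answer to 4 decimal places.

0.7320

Likelihoods P(X=4 | ·): 1: 0.191222; 2: 0.1; 3: 0.0817888.
Posterior ∝ prior × likelihood. Numerator for 1: 0.57·0.191222 = 0.108997.
Normalizing constant: 0.57·0.191222 + 0.26·0.1 + 0.17·0.0817888 = 0.148901.
P(1 | observation) = 0.108997 / 0.148901 = 0.732009.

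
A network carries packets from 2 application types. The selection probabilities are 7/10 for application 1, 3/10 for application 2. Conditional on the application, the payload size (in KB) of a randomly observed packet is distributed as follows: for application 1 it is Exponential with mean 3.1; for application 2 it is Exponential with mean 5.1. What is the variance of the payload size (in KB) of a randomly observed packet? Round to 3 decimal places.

15.370

Per component, 1: μ=3.1, E[X²]=19.22; 2: μ=5.1, E[X²]=52.02.
E[X] = 0.7·3.1 + 0.3·5.1 = 3.7.
E[X²] = 0.7·19.22 + 0.3·52.02 = 29.06.
Var(X) = E[X²] − (E[X])² = 29.06 − 13.69 = 15.37.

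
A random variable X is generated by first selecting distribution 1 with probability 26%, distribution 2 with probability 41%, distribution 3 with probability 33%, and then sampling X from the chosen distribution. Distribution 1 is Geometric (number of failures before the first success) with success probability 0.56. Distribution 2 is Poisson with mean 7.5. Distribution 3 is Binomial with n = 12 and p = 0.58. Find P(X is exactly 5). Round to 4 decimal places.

0.0868

Conditional on each component, P(X = 5): 1: 0.00923531; 2: 0.109375; 3: 0.119842.
By total probability, P(X = 5) = 0.26·0.00923531 + 0.41·0.109375 + 0.33·0.119842 = 0.0867927.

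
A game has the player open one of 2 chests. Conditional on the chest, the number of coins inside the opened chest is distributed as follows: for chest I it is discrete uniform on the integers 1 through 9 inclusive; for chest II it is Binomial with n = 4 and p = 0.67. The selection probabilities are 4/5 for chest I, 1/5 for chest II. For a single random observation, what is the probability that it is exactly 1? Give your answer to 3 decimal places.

0.108

Conditional on each chest, P(X = 1): I: 0.111111; II: 0.0963112.
By total probability, P(X = 1) = 0.8·0.111111 + 0.2·0.0963112 = 0.108151.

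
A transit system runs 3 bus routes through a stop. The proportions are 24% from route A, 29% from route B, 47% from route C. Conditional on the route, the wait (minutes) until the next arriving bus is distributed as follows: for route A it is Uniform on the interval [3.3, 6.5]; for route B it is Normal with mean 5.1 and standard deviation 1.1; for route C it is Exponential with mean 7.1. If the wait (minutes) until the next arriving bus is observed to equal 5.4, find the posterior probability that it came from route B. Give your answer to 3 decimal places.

0.489

Likelihoods f(5.4 | ·): A: 0.3125; B: 0.349435; C: 0.0658314.
Posterior ∝ prior × likelihood. Numerator for B: 0.29·0.349435 = 0.101336.
Normalizing constant: 0.24·0.3125 + 0.29·0.349435 + 0.47·0.0658314 = 0.207277.
P(B | observation) = 0.101336 / 0.207277 = 0.488892.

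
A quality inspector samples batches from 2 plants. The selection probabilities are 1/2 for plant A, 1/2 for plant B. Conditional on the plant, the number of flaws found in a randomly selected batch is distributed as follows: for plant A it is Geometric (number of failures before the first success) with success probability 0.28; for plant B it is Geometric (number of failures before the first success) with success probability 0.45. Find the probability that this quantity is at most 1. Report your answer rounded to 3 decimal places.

0.590

Conditional on each plant, P(X ≤ 1): A: 0.4816; B: 0.6975.
By total probability, P(X ≤ 1) = 0.5·0.4816 + 0.5·0.6975 = 0.58955.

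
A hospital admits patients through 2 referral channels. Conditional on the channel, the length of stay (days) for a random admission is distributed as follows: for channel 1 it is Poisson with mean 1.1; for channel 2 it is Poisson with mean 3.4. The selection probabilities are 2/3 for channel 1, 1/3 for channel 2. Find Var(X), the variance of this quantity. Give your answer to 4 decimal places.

Per component, 1: μ=1.1, E[X²]=2.31; 2: μ=3.4, E[X²]=14.96.
E[X] = 0.666667·1.1 + 0.333333·3.4 = 1.86667.
E[X²] = 0.666667·2.31 + 0.333333·14.96 = 6.52667.
Var(X) = E[X²] − (E[X])² = 6.52667 − 3.48444 = 3.04222.

3.0422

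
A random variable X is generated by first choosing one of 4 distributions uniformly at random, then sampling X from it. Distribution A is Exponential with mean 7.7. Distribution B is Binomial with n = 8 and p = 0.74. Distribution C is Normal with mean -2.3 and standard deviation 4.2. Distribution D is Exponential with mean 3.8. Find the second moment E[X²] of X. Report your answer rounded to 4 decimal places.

51.7439

For each component E[X²] = Var + (mean)², giving A: 118.58; B: 36.5856; C: 22.93; D: 28.88.
Overall E[X²] = 0.25·118.58 + 0.25·36.5856 + 0.25·22.93 + 0.25·28.88 = 51.7439.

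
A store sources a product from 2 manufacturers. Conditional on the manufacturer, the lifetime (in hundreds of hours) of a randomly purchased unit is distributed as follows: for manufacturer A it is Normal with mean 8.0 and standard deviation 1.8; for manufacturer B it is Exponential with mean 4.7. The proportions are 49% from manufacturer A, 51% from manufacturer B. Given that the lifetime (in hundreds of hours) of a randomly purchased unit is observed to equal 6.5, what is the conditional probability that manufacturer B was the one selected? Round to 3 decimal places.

Likelihoods f(6.5 | ·): A: 0.156618; B: 0.0533681.
Posterior ∝ prior × likelihood. Numerator for B: 0.51·0.0533681 = 0.0272178.
Normalizing constant: 0.49·0.156618 + 0.51·0.0533681 = 0.10396.
P(B | observation) = 0.0272178 / 0.10396 = 0.261809.

0.262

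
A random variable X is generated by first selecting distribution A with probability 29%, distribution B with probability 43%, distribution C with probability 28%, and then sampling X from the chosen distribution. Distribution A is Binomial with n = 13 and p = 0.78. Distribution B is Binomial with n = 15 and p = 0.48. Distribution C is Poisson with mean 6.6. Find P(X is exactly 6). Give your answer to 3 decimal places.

0.120

Conditional on each component, P(X = 6): A: 0.00963926; B: 0.170169; C: 0.156166.
By total probability, P(X = 6) = 0.29·0.00963926 + 0.43·0.170169 + 0.28·0.156166 = 0.119695.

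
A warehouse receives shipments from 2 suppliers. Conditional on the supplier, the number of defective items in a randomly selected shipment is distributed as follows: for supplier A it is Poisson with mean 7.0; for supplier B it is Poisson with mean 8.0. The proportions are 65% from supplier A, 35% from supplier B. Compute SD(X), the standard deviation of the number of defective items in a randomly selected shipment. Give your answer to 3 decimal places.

2.753

Per component, A: μ=7, E[X²]=56; B: μ=8, E[X²]=72.
E[X] = 0.65·7 + 0.35·8 = 7.35.
E[X²] = 0.65·56 + 0.35·72 = 61.6.
Var(X) = E[X²] − (E[X])² = 61.6 − 54.0225 = 7.5775.
SD(X) = √7.5775 = 2.75273.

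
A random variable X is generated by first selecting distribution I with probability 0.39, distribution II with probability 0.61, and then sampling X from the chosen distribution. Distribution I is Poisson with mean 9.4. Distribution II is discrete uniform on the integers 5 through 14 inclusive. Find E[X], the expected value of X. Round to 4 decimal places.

9.4610

Component means — I: 9.4; II: 9.5.
E[X] = 0.39·9.4 + 0.61·9.5 = 9.461.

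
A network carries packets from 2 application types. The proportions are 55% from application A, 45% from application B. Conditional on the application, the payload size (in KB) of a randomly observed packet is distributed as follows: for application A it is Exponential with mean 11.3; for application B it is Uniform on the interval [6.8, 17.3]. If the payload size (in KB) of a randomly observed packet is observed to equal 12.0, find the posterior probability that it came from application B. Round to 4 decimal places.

Likelihoods f(12.0 | ·): A: 0.0306002; B: 0.0952381.
Posterior ∝ prior × likelihood. Numerator for B: 0.45·0.0952381 = 0.0428571.
Normalizing constant: 0.55·0.0306002 + 0.45·0.0952381 = 0.0596872.
P(B | observation) = 0.0428571 / 0.0596872 = 0.718029.

0.7180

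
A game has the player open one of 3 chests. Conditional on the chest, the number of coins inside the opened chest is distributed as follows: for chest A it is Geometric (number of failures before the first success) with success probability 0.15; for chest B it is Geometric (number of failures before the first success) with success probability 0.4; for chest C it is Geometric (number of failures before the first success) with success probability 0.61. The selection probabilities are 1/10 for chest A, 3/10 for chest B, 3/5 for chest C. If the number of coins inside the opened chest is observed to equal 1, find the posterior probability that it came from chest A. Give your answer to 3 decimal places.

0.056

Likelihoods P(X=1 | ·): A: 0.1275; B: 0.24; C: 0.2379.
Posterior ∝ prior × likelihood. Numerator for A: 0.1·0.1275 = 0.01275.
Normalizing constant: 0.1·0.1275 + 0.3·0.24 + 0.6·0.2379 = 0.22749.
P(A | observation) = 0.01275 / 0.22749 = 0.0560464.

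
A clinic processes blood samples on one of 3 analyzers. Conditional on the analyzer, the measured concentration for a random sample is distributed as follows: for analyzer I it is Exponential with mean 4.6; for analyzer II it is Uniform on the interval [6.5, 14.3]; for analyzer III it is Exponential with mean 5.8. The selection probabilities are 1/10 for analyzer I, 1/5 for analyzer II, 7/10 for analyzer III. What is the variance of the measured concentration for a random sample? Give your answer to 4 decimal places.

Per component, I: μ=4.6, E[X²]=42.32; II: μ=10.4, E[X²]=113.23; III: μ=5.8, E[X²]=67.28.
E[X] = 0.1·4.6 + 0.2·10.4 + 0.7·5.8 = 6.6.
E[X²] = 0.1·42.32 + 0.2·113.23 + 0.7·67.28 = 73.974.
Var(X) = E[X²] − (E[X])² = 73.974 − 43.56 = 30.414.

30.4140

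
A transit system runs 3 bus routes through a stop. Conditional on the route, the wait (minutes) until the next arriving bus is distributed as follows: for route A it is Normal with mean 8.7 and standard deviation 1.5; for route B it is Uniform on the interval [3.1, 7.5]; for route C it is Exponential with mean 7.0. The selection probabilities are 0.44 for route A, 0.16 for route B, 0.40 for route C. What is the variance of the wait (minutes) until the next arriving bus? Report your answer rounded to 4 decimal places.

Per component, A: μ=8.7, E[X²]=77.94; B: μ=5.3, E[X²]=29.7033; C: μ=7, E[X²]=98.
E[X] = 0.44·8.7 + 0.16·5.3 + 0.4·7 = 7.476.
E[X²] = 0.44·77.94 + 0.16·29.7033 + 0.4·98 = 78.2461.
Var(X) = E[X²] − (E[X])² = 78.2461 − 55.8906 = 22.3556.

22.3556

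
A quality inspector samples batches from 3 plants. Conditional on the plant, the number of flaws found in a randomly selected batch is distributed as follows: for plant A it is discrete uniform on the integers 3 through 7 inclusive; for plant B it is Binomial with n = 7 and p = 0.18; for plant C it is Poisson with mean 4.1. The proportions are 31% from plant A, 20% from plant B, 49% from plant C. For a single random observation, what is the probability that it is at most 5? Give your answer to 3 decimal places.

0.763

Conditional on each plant, P(X ≤ 5): A: 0.6; B: 0.999799; C: 0.769312.
By total probability, P(X ≤ 5) = 0.31·0.6 + 0.2·0.999799 + 0.49·0.769312 = 0.762923.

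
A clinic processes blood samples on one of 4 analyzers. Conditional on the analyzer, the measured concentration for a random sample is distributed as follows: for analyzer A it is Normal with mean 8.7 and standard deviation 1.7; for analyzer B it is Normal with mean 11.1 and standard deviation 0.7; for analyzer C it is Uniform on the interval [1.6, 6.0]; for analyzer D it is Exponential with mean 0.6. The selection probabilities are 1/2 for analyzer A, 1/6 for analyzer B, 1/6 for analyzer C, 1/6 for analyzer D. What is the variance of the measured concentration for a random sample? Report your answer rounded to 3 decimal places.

Per component, A: μ=8.7, E[X²]=78.58; B: μ=11.1, E[X²]=123.7; C: μ=3.8, E[X²]=16.0533; D: μ=0.6, E[X²]=0.72.
E[X] = 0.5·8.7 + 0.166667·11.1 + 0.166667·3.8 + 0.166667·0.6 = 6.93333.
E[X²] = 0.5·78.58 + 0.166667·123.7 + 0.166667·16.0533 + 0.166667·0.72 = 62.7022.
Var(X) = E[X²] − (E[X])² = 62.7022 − 48.0711 = 14.6311.

14.631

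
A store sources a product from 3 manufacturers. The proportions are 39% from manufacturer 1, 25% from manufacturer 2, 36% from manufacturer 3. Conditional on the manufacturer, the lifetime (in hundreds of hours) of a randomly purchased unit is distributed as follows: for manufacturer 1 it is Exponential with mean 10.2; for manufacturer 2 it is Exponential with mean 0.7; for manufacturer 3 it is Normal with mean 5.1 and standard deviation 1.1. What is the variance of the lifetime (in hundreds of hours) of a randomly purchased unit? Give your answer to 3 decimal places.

Per component, 1: μ=10.2, E[X²]=208.08; 2: μ=0.7, E[X²]=0.98; 3: μ=5.1, E[X²]=27.22.
E[X] = 0.39·10.2 + 0.25·0.7 + 0.36·5.1 = 5.989.
E[X²] = 0.39·208.08 + 0.25·0.98 + 0.36·27.22 = 91.1954.
Var(X) = E[X²] − (E[X])² = 91.1954 − 35.8681 = 55.3273.

55.327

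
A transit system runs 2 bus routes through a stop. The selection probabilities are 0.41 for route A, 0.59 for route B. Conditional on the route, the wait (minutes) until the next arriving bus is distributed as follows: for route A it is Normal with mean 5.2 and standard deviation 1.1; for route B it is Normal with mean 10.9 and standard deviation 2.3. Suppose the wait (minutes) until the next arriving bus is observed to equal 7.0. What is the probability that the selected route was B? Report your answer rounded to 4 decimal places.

Likelihoods f(7.0 | ·): A: 0.0950748; B: 0.0411939.
Posterior ∝ prior × likelihood. Numerator for B: 0.59·0.0411939 = 0.0243044.
Normalizing constant: 0.41·0.0950748 + 0.59·0.0411939 = 0.063285.
P(B | observation) = 0.0243044 / 0.063285 = 0.384046.

0.3840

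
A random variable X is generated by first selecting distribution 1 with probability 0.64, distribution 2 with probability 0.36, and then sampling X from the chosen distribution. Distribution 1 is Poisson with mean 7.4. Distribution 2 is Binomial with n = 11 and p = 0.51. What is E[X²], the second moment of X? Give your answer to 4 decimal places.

52.1020

For each component E[X²] = Var + (mean)², giving 1: 62.16; 2: 34.221.
Overall E[X²] = 0.64·62.16 + 0.36·34.221 = 52.102.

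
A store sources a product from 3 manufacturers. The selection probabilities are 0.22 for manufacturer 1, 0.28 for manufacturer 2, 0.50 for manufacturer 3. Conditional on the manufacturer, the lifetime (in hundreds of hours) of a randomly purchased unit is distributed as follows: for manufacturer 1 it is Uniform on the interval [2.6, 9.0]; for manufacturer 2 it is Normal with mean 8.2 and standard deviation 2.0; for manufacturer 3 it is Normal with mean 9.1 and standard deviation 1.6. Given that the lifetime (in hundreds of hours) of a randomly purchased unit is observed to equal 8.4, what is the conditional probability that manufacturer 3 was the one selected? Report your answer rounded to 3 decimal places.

Likelihoods f(8.4 | ·): 1: 0.15625; 2: 0.198476; 3: 0.226583.
Posterior ∝ prior × likelihood. Numerator for 3: 0.5·0.226583 = 0.113291.
Normalizing constant: 0.22·0.15625 + 0.28·0.198476 + 0.5·0.226583 = 0.20324.
P(3 | observation) = 0.113291 / 0.20324 = 0.557427.

0.557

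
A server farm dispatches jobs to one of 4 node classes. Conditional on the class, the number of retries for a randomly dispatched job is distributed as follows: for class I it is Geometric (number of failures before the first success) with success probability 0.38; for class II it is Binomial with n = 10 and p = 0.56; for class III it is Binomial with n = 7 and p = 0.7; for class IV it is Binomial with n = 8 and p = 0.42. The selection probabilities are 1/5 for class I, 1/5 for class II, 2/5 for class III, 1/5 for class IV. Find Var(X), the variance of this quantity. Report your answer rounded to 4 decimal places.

Per component, I: μ=1.63158, E[X²]=6.95568; II: μ=5.6, E[X²]=33.824; III: μ=4.9, E[X²]=25.48; IV: μ=3.36, E[X²]=13.2384.
E[X] = 0.2·1.63158 + 0.2·5.6 + 0.4·4.9 + 0.2·3.36 = 4.07832.
E[X²] = 0.2·6.95568 + 0.2·33.824 + 0.4·25.48 + 0.2·13.2384 = 20.9956.
Var(X) = E[X²] − (E[X])² = 20.9956 − 16.6327 = 4.36296.

4.3630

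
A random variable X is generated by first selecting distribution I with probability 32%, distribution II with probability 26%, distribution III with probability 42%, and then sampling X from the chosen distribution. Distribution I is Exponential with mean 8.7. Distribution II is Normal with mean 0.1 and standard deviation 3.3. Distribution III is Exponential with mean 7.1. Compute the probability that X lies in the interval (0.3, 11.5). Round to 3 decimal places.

0.667

Conditional on each component, P(0.3 < X < 11.5): I: 0.699461; II: 0.475561; III: 0.760672.
By total probability, P(0.3 < X < 11.5) = 0.32·0.699461 + 0.26·0.475561 + 0.42·0.760672 = 0.666956.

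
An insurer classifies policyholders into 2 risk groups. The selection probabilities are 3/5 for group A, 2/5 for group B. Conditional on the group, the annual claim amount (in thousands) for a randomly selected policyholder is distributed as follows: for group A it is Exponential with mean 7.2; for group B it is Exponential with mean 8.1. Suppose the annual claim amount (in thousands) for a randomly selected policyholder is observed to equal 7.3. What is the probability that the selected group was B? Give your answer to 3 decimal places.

Likelihoods f(7.3 | ·): A: 0.0503896; B: 0.0501319.
Posterior ∝ prior × likelihood. Numerator for B: 0.4·0.0501319 = 0.0200527.
Normalizing constant: 0.6·0.0503896 + 0.4·0.0501319 = 0.0502865.
P(B | observation) = 0.0200527 / 0.0502865 = 0.39877.

0.399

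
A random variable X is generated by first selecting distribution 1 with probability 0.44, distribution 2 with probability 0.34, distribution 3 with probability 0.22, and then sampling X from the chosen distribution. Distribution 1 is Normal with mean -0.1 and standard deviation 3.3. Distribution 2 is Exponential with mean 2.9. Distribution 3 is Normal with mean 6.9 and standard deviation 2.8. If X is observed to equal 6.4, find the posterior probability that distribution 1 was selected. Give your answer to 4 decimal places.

0.1487

Likelihoods f(6.4 | ·): 1: 0.0173752; 2: 0.0379454; 3: 0.140226.
Posterior ∝ prior × likelihood. Numerator for 1: 0.44·0.0173752 = 0.00764507.
Normalizing constant: 0.44·0.0173752 + 0.34·0.0379454 + 0.22·0.140226 = 0.0513962.
P(1 | observation) = 0.00764507 / 0.0513962 = 0.148748.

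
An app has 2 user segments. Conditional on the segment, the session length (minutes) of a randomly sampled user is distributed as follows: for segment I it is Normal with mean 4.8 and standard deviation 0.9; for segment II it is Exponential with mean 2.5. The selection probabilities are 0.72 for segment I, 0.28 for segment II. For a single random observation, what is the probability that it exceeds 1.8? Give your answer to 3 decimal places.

0.856

Conditional on each segment, P(X > 1.8): I: 0.999571; II: 0.486752.
By total probability, P(X > 1.8) = 0.72·0.999571 + 0.28·0.486752 = 0.855982.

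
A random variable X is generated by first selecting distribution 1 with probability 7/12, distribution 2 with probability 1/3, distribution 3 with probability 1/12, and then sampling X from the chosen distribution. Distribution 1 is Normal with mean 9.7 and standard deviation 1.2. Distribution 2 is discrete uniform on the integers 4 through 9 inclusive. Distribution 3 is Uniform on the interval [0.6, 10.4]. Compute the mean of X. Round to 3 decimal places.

Component means — 1: 9.7; 2: 6.5; 3: 5.5.
E[X] = 0.583333·9.7 + 0.333333·6.5 + 0.0833333·5.5 = 8.28333.

8.283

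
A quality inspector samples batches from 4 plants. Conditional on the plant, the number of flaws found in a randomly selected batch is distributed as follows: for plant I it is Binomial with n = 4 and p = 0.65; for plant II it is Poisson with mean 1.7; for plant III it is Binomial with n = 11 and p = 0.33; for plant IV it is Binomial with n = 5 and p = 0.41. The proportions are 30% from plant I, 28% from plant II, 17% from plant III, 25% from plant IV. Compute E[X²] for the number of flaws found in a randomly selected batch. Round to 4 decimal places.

For each component E[X²] = Var + (mean)², giving I: 7.67; II: 4.59; III: 15.609; IV: 5.412.
Overall E[X²] = 0.3·7.67 + 0.28·4.59 + 0.17·15.609 + 0.25·5.412 = 7.59273.

7.5927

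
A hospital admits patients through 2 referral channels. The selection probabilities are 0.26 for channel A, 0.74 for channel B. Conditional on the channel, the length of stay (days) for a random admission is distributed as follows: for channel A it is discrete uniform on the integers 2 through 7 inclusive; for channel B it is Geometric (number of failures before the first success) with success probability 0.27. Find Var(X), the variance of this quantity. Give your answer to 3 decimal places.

Per component, A: μ=4.5, E[X²]=23.1667; B: μ=2.7037, E[X²]=17.3237.
E[X] = 0.26·4.5 + 0.74·2.7037 = 3.17074.
E[X²] = 0.26·23.1667 + 0.74·17.3237 = 18.8429.
Var(X) = E[X²] − (E[X])² = 18.8429 − 10.0536 = 8.7893.

8.789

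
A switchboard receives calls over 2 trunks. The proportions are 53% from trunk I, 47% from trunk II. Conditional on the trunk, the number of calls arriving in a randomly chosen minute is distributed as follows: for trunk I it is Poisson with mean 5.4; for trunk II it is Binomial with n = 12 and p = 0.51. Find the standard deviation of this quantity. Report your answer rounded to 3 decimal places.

Per component, I: μ=5.4, E[X²]=34.56; II: μ=6.12, E[X²]=40.4532.
E[X] = 0.53·5.4 + 0.47·6.12 = 5.7384.
E[X²] = 0.53·34.56 + 0.47·40.4532 = 37.3298.
Var(X) = E[X²] − (E[X])² = 37.3298 − 32.9292 = 4.40057.
SD(X) = √4.40057 = 2.09775.

2.098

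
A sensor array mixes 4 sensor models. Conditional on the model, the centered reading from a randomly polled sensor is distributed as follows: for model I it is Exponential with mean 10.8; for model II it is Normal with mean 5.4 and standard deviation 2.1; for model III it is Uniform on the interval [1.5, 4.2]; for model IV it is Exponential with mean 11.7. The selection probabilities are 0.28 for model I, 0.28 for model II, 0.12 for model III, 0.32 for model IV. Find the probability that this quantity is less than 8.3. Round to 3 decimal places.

Conditional on each model, P(X < 8.3): I: 0.5363; II: 0.916353; III: 1; IV: 0.508062.
By total probability, P(X < 8.3) = 0.28·0.5363 + 0.28·0.916353 + 0.12·1 + 0.32·0.508062 = 0.689323.

0.689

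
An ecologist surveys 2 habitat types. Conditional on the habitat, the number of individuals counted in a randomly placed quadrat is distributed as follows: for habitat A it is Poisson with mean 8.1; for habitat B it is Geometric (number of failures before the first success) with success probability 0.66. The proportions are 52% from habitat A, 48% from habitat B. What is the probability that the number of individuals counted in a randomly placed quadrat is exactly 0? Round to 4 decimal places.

Conditional on each habitat, P(X = 0): A: 0.000303539; B: 0.66.
By total probability, P(X = 0) = 0.52·0.000303539 + 0.48·0.66 = 0.316958.

0.3170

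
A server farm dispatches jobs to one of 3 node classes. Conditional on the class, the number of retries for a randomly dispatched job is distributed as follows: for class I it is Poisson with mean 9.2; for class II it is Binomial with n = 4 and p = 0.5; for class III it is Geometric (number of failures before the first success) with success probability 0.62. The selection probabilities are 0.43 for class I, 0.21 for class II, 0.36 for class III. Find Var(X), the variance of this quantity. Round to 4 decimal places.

Per component, I: μ=9.2, E[X²]=93.84; II: μ=2, E[X²]=5; III: μ=0.612903, E[X²]=1.3642.
E[X] = 0.43·9.2 + 0.21·2 + 0.36·0.612903 = 4.59665.
E[X²] = 0.43·93.84 + 0.21·5 + 0.36·1.3642 = 41.8923.
Var(X) = E[X²] − (E[X])² = 41.8923 − 21.1291 = 20.7632.

20.7632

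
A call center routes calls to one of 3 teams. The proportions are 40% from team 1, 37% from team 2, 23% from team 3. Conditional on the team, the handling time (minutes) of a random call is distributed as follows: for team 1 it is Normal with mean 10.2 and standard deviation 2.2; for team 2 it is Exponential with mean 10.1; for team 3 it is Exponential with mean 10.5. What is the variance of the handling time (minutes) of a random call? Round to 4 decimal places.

65.0606

Per component, 1: μ=10.2, E[X²]=108.88; 2: μ=10.1, E[X²]=204.02; 3: μ=10.5, E[X²]=220.5.
E[X] = 0.4·10.2 + 0.37·10.1 + 0.23·10.5 = 10.232.
E[X²] = 0.4·108.88 + 0.37·204.02 + 0.23·220.5 = 169.754.
Var(X) = E[X²] − (E[X])² = 169.754 − 104.694 = 65.0606.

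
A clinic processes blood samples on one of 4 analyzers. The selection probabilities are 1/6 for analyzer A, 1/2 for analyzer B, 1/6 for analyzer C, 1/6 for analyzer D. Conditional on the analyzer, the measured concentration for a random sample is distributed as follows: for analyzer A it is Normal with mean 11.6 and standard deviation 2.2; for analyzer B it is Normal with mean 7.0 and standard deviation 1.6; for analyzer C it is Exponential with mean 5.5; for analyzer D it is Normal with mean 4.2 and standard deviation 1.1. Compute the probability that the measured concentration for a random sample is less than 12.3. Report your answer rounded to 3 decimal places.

Conditional on each analyzer, P(X < 12.3): A: 0.624826; B: 0.999538; C: 0.893154; D: 1.
By total probability, P(X < 12.3) = 0.166667·0.624826 + 0.5·0.999538 + 0.166667·0.893154 + 0.166667·1 = 0.919432.

0.919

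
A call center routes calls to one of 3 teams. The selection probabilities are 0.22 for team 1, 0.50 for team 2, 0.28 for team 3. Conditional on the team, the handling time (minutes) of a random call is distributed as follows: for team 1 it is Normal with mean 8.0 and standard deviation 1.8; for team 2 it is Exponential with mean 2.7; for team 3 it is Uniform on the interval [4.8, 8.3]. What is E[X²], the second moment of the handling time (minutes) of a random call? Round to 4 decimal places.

For each component E[X²] = Var + (mean)², giving 1: 67.24; 2: 14.58; 3: 43.9233.
Overall E[X²] = 0.22·67.24 + 0.5·14.58 + 0.28·43.9233 = 34.3813.

34.3813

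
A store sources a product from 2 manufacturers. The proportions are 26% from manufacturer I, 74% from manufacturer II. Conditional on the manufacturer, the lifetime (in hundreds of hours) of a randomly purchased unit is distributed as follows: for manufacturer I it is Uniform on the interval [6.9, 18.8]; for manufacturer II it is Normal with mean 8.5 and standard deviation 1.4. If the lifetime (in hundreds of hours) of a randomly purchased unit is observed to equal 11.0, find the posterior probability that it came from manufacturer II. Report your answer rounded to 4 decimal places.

Likelihoods f(11.0 | ·): I: 0.0840336; II: 0.057856.
Posterior ∝ prior × likelihood. Numerator for II: 0.74·0.057856 = 0.0428134.
Normalizing constant: 0.26·0.0840336 + 0.74·0.057856 = 0.0646622.
P(II | observation) = 0.0428134 / 0.0646622 = 0.662109.

0.6621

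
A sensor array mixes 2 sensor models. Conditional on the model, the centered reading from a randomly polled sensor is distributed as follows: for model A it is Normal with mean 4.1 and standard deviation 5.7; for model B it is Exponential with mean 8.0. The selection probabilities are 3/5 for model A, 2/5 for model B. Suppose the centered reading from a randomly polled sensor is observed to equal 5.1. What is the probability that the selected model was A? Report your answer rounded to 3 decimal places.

Likelihoods f(5.1 | ·): A: 0.068921; B: 0.0660765.
Posterior ∝ prior × likelihood. Numerator for A: 0.6·0.068921 = 0.0413526.
Normalizing constant: 0.6·0.068921 + 0.4·0.0660765 = 0.0677832.
P(A | observation) = 0.0413526 / 0.0677832 = 0.610071.

0.610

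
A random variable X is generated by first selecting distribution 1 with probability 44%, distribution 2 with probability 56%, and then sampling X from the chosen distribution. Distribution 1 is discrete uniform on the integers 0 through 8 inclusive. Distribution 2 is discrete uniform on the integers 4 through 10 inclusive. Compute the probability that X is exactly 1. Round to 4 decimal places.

Conditional on each component, P(X = 1): 1: 0.111111; 2: 0.
By total probability, P(X = 1) = 0.44·0.111111 + 0.56·0 = 0.0488889.

0.0489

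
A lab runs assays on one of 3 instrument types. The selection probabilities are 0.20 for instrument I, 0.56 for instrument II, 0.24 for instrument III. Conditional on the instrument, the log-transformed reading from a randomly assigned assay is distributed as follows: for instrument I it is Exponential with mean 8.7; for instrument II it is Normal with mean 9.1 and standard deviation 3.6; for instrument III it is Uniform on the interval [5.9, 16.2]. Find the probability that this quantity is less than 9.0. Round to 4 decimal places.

Conditional on each instrument, P(X < 9.0): I: 0.64459; II: 0.48892; III: 0.300971.
By total probability, P(X < 9.0) = 0.2·0.64459 + 0.56·0.48892 + 0.24·0.300971 = 0.474946.

0.4749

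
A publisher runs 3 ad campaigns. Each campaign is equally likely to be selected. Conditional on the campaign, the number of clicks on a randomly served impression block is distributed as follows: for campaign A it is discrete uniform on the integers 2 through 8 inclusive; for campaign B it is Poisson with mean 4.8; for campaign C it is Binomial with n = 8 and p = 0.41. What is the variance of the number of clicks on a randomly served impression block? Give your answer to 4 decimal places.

4.1683

Per component, A: μ=5, E[X²]=29; B: μ=4.8, E[X²]=27.84; C: μ=3.28, E[X²]=12.6936.
E[X] = 0.333333·5 + 0.333333·4.8 + 0.333333·3.28 = 4.36.
E[X²] = 0.333333·29 + 0.333333·27.84 + 0.333333·12.6936 = 23.1779.
Var(X) = E[X²] − (E[X])² = 23.1779 − 19.0096 = 4.16827.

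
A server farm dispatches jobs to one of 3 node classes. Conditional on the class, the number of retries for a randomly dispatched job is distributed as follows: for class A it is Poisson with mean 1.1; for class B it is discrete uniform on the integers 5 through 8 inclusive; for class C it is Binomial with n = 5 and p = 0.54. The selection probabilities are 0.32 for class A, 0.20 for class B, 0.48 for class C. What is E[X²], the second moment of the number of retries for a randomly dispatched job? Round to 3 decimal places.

13.535

For each component E[X²] = Var + (mean)², giving A: 2.31; B: 43.5; C: 8.532.
Overall E[X²] = 0.32·2.31 + 0.2·43.5 + 0.48·8.532 = 13.5346.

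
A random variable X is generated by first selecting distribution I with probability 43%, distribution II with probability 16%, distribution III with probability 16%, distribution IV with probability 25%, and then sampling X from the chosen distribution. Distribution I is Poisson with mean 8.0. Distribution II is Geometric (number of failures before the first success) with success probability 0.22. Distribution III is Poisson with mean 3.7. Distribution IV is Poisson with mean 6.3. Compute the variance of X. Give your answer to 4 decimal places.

11.7080

Per component, I: μ=8, E[X²]=72; II: μ=3.54545, E[X²]=28.686; III: μ=3.7, E[X²]=17.39; IV: μ=6.3, E[X²]=45.99.
E[X] = 0.43·8 + 0.16·3.54545 + 0.16·3.7 + 0.25·6.3 = 6.17427.
E[X²] = 0.43·72 + 0.16·28.686 + 0.16·17.39 + 0.25·45.99 = 49.8297.
Var(X) = E[X²] − (E[X])² = 49.8297 − 38.1216 = 11.708.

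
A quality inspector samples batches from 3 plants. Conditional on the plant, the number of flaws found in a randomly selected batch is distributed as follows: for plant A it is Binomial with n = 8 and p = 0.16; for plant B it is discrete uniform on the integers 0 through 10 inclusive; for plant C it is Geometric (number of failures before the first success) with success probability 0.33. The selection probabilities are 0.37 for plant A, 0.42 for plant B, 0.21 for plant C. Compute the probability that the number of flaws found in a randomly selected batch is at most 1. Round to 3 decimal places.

Conditional on each plant, P(X ≤ 1): A: 0.625592; B: 0.181818; C: 0.5511.
By total probability, P(X ≤ 1) = 0.37·0.625592 + 0.42·0.181818 + 0.21·0.5511 = 0.423564.

0.424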